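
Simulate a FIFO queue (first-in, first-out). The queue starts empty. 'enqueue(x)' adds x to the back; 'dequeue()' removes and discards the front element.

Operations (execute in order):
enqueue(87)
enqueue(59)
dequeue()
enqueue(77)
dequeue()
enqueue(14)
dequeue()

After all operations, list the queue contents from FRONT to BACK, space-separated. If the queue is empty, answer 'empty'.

enqueue(87): [87]
enqueue(59): [87, 59]
dequeue(): [59]
enqueue(77): [59, 77]
dequeue(): [77]
enqueue(14): [77, 14]
dequeue(): [14]

Answer: 14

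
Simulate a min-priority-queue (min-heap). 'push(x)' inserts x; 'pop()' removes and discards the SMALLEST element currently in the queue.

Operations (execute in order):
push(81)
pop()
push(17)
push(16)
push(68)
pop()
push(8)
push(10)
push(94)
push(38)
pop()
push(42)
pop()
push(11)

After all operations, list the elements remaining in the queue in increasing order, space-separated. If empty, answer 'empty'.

Answer: 11 17 38 42 68 94

Derivation:
push(81): heap contents = [81]
pop() → 81: heap contents = []
push(17): heap contents = [17]
push(16): heap contents = [16, 17]
push(68): heap contents = [16, 17, 68]
pop() → 16: heap contents = [17, 68]
push(8): heap contents = [8, 17, 68]
push(10): heap contents = [8, 10, 17, 68]
push(94): heap contents = [8, 10, 17, 68, 94]
push(38): heap contents = [8, 10, 17, 38, 68, 94]
pop() → 8: heap contents = [10, 17, 38, 68, 94]
push(42): heap contents = [10, 17, 38, 42, 68, 94]
pop() → 10: heap contents = [17, 38, 42, 68, 94]
push(11): heap contents = [11, 17, 38, 42, 68, 94]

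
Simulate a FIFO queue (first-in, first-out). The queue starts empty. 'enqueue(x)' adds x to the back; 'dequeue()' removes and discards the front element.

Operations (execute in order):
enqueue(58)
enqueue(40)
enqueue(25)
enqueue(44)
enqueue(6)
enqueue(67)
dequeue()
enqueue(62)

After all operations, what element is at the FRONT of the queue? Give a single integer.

Answer: 40

Derivation:
enqueue(58): queue = [58]
enqueue(40): queue = [58, 40]
enqueue(25): queue = [58, 40, 25]
enqueue(44): queue = [58, 40, 25, 44]
enqueue(6): queue = [58, 40, 25, 44, 6]
enqueue(67): queue = [58, 40, 25, 44, 6, 67]
dequeue(): queue = [40, 25, 44, 6, 67]
enqueue(62): queue = [40, 25, 44, 6, 67, 62]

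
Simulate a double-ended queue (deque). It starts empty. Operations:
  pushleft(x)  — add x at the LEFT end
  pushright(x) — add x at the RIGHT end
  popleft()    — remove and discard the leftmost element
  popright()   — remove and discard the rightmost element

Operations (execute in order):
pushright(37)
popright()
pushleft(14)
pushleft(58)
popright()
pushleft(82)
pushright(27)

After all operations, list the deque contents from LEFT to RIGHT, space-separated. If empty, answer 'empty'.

Answer: 82 58 27

Derivation:
pushright(37): [37]
popright(): []
pushleft(14): [14]
pushleft(58): [58, 14]
popright(): [58]
pushleft(82): [82, 58]
pushright(27): [82, 58, 27]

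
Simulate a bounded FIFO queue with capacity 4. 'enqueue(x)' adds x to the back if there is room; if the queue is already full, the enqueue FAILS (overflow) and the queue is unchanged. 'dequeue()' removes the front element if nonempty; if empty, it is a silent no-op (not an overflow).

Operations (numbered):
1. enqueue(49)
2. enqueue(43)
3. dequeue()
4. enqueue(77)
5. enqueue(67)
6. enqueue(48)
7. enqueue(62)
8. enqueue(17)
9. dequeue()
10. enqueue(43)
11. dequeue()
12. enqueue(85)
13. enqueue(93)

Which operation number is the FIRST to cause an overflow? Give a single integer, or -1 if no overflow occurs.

Answer: 7

Derivation:
1. enqueue(49): size=1
2. enqueue(43): size=2
3. dequeue(): size=1
4. enqueue(77): size=2
5. enqueue(67): size=3
6. enqueue(48): size=4
7. enqueue(62): size=4=cap → OVERFLOW (fail)
8. enqueue(17): size=4=cap → OVERFLOW (fail)
9. dequeue(): size=3
10. enqueue(43): size=4
11. dequeue(): size=3
12. enqueue(85): size=4
13. enqueue(93): size=4=cap → OVERFLOW (fail)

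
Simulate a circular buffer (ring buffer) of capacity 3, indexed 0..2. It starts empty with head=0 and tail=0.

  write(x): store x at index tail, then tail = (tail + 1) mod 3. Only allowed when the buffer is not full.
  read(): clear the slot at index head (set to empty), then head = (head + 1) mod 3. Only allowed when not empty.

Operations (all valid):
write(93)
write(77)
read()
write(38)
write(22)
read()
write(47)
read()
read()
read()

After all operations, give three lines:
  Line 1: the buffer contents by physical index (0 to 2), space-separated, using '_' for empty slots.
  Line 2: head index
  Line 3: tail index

write(93): buf=[93 _ _], head=0, tail=1, size=1
write(77): buf=[93 77 _], head=0, tail=2, size=2
read(): buf=[_ 77 _], head=1, tail=2, size=1
write(38): buf=[_ 77 38], head=1, tail=0, size=2
write(22): buf=[22 77 38], head=1, tail=1, size=3
read(): buf=[22 _ 38], head=2, tail=1, size=2
write(47): buf=[22 47 38], head=2, tail=2, size=3
read(): buf=[22 47 _], head=0, tail=2, size=2
read(): buf=[_ 47 _], head=1, tail=2, size=1
read(): buf=[_ _ _], head=2, tail=2, size=0

Answer: _ _ _
2
2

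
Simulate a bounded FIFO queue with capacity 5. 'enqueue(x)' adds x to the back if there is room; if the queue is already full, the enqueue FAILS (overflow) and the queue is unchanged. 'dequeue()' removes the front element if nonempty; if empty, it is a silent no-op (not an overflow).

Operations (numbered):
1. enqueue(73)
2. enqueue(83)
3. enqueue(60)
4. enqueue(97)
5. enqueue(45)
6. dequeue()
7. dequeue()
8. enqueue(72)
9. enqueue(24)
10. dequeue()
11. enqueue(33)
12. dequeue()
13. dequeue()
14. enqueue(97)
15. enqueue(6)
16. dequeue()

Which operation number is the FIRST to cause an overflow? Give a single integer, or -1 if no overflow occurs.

1. enqueue(73): size=1
2. enqueue(83): size=2
3. enqueue(60): size=3
4. enqueue(97): size=4
5. enqueue(45): size=5
6. dequeue(): size=4
7. dequeue(): size=3
8. enqueue(72): size=4
9. enqueue(24): size=5
10. dequeue(): size=4
11. enqueue(33): size=5
12. dequeue(): size=4
13. dequeue(): size=3
14. enqueue(97): size=4
15. enqueue(6): size=5
16. dequeue(): size=4

Answer: -1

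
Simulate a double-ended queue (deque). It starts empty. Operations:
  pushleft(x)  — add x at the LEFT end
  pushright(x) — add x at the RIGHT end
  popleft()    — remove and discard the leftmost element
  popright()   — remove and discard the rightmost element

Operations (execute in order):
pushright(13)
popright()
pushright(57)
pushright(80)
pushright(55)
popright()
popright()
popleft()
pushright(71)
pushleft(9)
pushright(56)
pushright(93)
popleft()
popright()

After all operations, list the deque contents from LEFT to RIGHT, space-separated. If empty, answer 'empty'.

pushright(13): [13]
popright(): []
pushright(57): [57]
pushright(80): [57, 80]
pushright(55): [57, 80, 55]
popright(): [57, 80]
popright(): [57]
popleft(): []
pushright(71): [71]
pushleft(9): [9, 71]
pushright(56): [9, 71, 56]
pushright(93): [9, 71, 56, 93]
popleft(): [71, 56, 93]
popright(): [71, 56]

Answer: 71 56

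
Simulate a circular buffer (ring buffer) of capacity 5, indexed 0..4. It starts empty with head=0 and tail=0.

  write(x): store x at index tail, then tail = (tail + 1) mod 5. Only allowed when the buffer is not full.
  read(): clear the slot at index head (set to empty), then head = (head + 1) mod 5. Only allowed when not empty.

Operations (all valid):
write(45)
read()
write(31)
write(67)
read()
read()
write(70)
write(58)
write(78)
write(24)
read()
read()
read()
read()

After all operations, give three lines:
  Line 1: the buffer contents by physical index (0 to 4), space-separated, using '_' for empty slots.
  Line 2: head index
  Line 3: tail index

write(45): buf=[45 _ _ _ _], head=0, tail=1, size=1
read(): buf=[_ _ _ _ _], head=1, tail=1, size=0
write(31): buf=[_ 31 _ _ _], head=1, tail=2, size=1
write(67): buf=[_ 31 67 _ _], head=1, tail=3, size=2
read(): buf=[_ _ 67 _ _], head=2, tail=3, size=1
read(): buf=[_ _ _ _ _], head=3, tail=3, size=0
write(70): buf=[_ _ _ 70 _], head=3, tail=4, size=1
write(58): buf=[_ _ _ 70 58], head=3, tail=0, size=2
write(78): buf=[78 _ _ 70 58], head=3, tail=1, size=3
write(24): buf=[78 24 _ 70 58], head=3, tail=2, size=4
read(): buf=[78 24 _ _ 58], head=4, tail=2, size=3
read(): buf=[78 24 _ _ _], head=0, tail=2, size=2
read(): buf=[_ 24 _ _ _], head=1, tail=2, size=1
read(): buf=[_ _ _ _ _], head=2, tail=2, size=0

Answer: _ _ _ _ _
2
2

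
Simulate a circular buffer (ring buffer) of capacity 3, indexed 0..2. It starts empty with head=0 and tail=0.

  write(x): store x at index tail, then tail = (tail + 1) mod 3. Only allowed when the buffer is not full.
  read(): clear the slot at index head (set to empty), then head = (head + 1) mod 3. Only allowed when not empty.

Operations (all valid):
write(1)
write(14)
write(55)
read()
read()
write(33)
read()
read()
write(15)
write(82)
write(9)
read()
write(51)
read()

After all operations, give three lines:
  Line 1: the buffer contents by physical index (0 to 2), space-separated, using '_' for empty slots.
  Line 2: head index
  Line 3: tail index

Answer: 9 51 _
0
2

Derivation:
write(1): buf=[1 _ _], head=0, tail=1, size=1
write(14): buf=[1 14 _], head=0, tail=2, size=2
write(55): buf=[1 14 55], head=0, tail=0, size=3
read(): buf=[_ 14 55], head=1, tail=0, size=2
read(): buf=[_ _ 55], head=2, tail=0, size=1
write(33): buf=[33 _ 55], head=2, tail=1, size=2
read(): buf=[33 _ _], head=0, tail=1, size=1
read(): buf=[_ _ _], head=1, tail=1, size=0
write(15): buf=[_ 15 _], head=1, tail=2, size=1
write(82): buf=[_ 15 82], head=1, tail=0, size=2
write(9): buf=[9 15 82], head=1, tail=1, size=3
read(): buf=[9 _ 82], head=2, tail=1, size=2
write(51): buf=[9 51 82], head=2, tail=2, size=3
read(): buf=[9 51 _], head=0, tail=2, size=2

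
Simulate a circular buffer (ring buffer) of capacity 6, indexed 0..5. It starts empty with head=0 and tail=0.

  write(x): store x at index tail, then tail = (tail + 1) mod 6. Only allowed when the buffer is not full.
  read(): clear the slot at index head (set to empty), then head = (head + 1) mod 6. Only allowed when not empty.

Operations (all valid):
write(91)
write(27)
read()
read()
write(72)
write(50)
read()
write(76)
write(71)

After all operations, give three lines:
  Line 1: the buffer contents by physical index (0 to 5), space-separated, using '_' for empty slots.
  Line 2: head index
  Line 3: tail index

Answer: _ _ _ 50 76 71
3
0

Derivation:
write(91): buf=[91 _ _ _ _ _], head=0, tail=1, size=1
write(27): buf=[91 27 _ _ _ _], head=0, tail=2, size=2
read(): buf=[_ 27 _ _ _ _], head=1, tail=2, size=1
read(): buf=[_ _ _ _ _ _], head=2, tail=2, size=0
write(72): buf=[_ _ 72 _ _ _], head=2, tail=3, size=1
write(50): buf=[_ _ 72 50 _ _], head=2, tail=4, size=2
read(): buf=[_ _ _ 50 _ _], head=3, tail=4, size=1
write(76): buf=[_ _ _ 50 76 _], head=3, tail=5, size=2
write(71): buf=[_ _ _ 50 76 71], head=3, tail=0, size=3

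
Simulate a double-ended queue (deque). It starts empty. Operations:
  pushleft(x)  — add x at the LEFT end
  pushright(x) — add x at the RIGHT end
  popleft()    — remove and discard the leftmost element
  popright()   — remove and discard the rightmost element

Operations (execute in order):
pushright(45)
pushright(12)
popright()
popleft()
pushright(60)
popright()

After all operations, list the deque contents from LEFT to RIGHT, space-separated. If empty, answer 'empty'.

pushright(45): [45]
pushright(12): [45, 12]
popright(): [45]
popleft(): []
pushright(60): [60]
popright(): []

Answer: empty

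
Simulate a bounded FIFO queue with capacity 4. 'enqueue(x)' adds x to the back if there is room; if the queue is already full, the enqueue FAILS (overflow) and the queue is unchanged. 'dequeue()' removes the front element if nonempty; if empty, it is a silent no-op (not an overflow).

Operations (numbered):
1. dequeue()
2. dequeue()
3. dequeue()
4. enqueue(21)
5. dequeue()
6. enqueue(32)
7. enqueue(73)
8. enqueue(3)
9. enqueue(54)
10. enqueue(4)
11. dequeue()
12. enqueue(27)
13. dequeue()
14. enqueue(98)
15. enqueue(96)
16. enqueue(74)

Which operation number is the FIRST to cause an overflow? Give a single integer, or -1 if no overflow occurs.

Answer: 10

Derivation:
1. dequeue(): empty, no-op, size=0
2. dequeue(): empty, no-op, size=0
3. dequeue(): empty, no-op, size=0
4. enqueue(21): size=1
5. dequeue(): size=0
6. enqueue(32): size=1
7. enqueue(73): size=2
8. enqueue(3): size=3
9. enqueue(54): size=4
10. enqueue(4): size=4=cap → OVERFLOW (fail)
11. dequeue(): size=3
12. enqueue(27): size=4
13. dequeue(): size=3
14. enqueue(98): size=4
15. enqueue(96): size=4=cap → OVERFLOW (fail)
16. enqueue(74): size=4=cap → OVERFLOW (fail)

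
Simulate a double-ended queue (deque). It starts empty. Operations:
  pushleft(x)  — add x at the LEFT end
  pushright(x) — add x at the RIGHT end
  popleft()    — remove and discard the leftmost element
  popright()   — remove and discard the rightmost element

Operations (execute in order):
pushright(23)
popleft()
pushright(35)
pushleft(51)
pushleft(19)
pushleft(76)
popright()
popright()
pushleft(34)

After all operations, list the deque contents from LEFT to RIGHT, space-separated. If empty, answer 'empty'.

pushright(23): [23]
popleft(): []
pushright(35): [35]
pushleft(51): [51, 35]
pushleft(19): [19, 51, 35]
pushleft(76): [76, 19, 51, 35]
popright(): [76, 19, 51]
popright(): [76, 19]
pushleft(34): [34, 76, 19]

Answer: 34 76 19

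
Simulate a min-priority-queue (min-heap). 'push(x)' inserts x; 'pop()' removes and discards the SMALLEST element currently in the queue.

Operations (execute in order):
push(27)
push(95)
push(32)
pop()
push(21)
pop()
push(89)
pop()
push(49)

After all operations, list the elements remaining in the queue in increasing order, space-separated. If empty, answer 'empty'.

push(27): heap contents = [27]
push(95): heap contents = [27, 95]
push(32): heap contents = [27, 32, 95]
pop() → 27: heap contents = [32, 95]
push(21): heap contents = [21, 32, 95]
pop() → 21: heap contents = [32, 95]
push(89): heap contents = [32, 89, 95]
pop() → 32: heap contents = [89, 95]
push(49): heap contents = [49, 89, 95]

Answer: 49 89 95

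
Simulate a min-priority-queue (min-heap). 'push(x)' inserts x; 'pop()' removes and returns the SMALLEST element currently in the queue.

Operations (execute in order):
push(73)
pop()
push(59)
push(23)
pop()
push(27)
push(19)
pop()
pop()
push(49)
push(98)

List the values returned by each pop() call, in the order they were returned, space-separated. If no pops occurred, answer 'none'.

Answer: 73 23 19 27

Derivation:
push(73): heap contents = [73]
pop() → 73: heap contents = []
push(59): heap contents = [59]
push(23): heap contents = [23, 59]
pop() → 23: heap contents = [59]
push(27): heap contents = [27, 59]
push(19): heap contents = [19, 27, 59]
pop() → 19: heap contents = [27, 59]
pop() → 27: heap contents = [59]
push(49): heap contents = [49, 59]
push(98): heap contents = [49, 59, 98]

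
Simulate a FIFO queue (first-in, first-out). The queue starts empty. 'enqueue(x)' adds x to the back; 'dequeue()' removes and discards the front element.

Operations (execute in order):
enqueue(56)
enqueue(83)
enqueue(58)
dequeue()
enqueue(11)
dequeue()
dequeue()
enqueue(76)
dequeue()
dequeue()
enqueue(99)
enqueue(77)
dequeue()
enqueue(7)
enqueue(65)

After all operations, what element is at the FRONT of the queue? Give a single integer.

enqueue(56): queue = [56]
enqueue(83): queue = [56, 83]
enqueue(58): queue = [56, 83, 58]
dequeue(): queue = [83, 58]
enqueue(11): queue = [83, 58, 11]
dequeue(): queue = [58, 11]
dequeue(): queue = [11]
enqueue(76): queue = [11, 76]
dequeue(): queue = [76]
dequeue(): queue = []
enqueue(99): queue = [99]
enqueue(77): queue = [99, 77]
dequeue(): queue = [77]
enqueue(7): queue = [77, 7]
enqueue(65): queue = [77, 7, 65]

Answer: 77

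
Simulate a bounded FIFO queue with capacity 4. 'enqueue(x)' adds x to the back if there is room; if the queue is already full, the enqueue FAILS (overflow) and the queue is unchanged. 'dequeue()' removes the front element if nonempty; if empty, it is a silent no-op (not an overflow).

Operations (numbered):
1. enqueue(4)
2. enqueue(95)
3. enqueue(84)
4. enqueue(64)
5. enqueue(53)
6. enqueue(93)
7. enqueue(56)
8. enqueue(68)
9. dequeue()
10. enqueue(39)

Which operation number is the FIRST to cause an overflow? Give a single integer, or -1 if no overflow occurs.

Answer: 5

Derivation:
1. enqueue(4): size=1
2. enqueue(95): size=2
3. enqueue(84): size=3
4. enqueue(64): size=4
5. enqueue(53): size=4=cap → OVERFLOW (fail)
6. enqueue(93): size=4=cap → OVERFLOW (fail)
7. enqueue(56): size=4=cap → OVERFLOW (fail)
8. enqueue(68): size=4=cap → OVERFLOW (fail)
9. dequeue(): size=3
10. enqueue(39): size=4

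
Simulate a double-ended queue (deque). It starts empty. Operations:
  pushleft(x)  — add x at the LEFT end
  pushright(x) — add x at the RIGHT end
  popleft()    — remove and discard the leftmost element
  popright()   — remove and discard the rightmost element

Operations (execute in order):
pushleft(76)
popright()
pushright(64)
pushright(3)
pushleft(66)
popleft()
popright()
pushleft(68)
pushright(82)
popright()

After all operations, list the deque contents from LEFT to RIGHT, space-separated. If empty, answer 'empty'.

Answer: 68 64

Derivation:
pushleft(76): [76]
popright(): []
pushright(64): [64]
pushright(3): [64, 3]
pushleft(66): [66, 64, 3]
popleft(): [64, 3]
popright(): [64]
pushleft(68): [68, 64]
pushright(82): [68, 64, 82]
popright(): [68, 64]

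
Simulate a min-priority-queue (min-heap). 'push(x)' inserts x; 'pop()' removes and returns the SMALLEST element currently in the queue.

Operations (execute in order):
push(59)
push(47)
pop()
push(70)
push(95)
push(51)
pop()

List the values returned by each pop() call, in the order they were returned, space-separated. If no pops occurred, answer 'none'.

push(59): heap contents = [59]
push(47): heap contents = [47, 59]
pop() → 47: heap contents = [59]
push(70): heap contents = [59, 70]
push(95): heap contents = [59, 70, 95]
push(51): heap contents = [51, 59, 70, 95]
pop() → 51: heap contents = [59, 70, 95]

Answer: 47 51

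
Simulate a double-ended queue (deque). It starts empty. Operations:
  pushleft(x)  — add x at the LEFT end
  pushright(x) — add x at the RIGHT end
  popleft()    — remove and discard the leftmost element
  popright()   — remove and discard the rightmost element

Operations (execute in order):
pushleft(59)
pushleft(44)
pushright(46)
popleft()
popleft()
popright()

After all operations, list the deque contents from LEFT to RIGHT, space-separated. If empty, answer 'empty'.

pushleft(59): [59]
pushleft(44): [44, 59]
pushright(46): [44, 59, 46]
popleft(): [59, 46]
popleft(): [46]
popright(): []

Answer: empty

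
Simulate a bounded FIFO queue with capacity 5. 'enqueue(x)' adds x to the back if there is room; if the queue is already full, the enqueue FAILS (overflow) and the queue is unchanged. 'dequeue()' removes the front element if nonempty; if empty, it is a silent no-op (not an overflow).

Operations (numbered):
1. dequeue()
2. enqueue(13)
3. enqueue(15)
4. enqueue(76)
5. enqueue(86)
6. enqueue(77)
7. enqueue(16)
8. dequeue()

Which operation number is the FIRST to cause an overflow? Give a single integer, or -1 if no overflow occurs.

1. dequeue(): empty, no-op, size=0
2. enqueue(13): size=1
3. enqueue(15): size=2
4. enqueue(76): size=3
5. enqueue(86): size=4
6. enqueue(77): size=5
7. enqueue(16): size=5=cap → OVERFLOW (fail)
8. dequeue(): size=4

Answer: 7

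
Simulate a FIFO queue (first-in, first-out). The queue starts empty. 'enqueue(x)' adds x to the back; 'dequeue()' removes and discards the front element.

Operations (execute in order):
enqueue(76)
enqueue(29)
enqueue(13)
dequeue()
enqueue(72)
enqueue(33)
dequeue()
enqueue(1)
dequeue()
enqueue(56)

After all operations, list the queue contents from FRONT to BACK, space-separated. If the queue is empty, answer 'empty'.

Answer: 72 33 1 56

Derivation:
enqueue(76): [76]
enqueue(29): [76, 29]
enqueue(13): [76, 29, 13]
dequeue(): [29, 13]
enqueue(72): [29, 13, 72]
enqueue(33): [29, 13, 72, 33]
dequeue(): [13, 72, 33]
enqueue(1): [13, 72, 33, 1]
dequeue(): [72, 33, 1]
enqueue(56): [72, 33, 1, 56]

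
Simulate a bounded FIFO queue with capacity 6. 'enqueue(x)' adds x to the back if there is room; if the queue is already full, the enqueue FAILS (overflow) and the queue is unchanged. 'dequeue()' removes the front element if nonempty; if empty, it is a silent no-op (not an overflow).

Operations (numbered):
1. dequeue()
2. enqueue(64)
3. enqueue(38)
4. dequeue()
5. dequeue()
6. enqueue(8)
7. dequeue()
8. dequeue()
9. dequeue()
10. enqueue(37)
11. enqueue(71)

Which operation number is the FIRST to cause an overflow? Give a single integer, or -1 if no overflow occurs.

1. dequeue(): empty, no-op, size=0
2. enqueue(64): size=1
3. enqueue(38): size=2
4. dequeue(): size=1
5. dequeue(): size=0
6. enqueue(8): size=1
7. dequeue(): size=0
8. dequeue(): empty, no-op, size=0
9. dequeue(): empty, no-op, size=0
10. enqueue(37): size=1
11. enqueue(71): size=2

Answer: -1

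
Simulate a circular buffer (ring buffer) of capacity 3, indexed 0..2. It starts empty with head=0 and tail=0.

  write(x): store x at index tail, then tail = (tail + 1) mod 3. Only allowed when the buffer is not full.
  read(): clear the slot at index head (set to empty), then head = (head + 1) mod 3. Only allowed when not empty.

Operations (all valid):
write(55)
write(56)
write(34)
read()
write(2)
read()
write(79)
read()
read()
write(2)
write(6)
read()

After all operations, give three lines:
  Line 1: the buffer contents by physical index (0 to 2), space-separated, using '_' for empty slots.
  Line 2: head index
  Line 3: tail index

Answer: 6 _ 2
2
1

Derivation:
write(55): buf=[55 _ _], head=0, tail=1, size=1
write(56): buf=[55 56 _], head=0, tail=2, size=2
write(34): buf=[55 56 34], head=0, tail=0, size=3
read(): buf=[_ 56 34], head=1, tail=0, size=2
write(2): buf=[2 56 34], head=1, tail=1, size=3
read(): buf=[2 _ 34], head=2, tail=1, size=2
write(79): buf=[2 79 34], head=2, tail=2, size=3
read(): buf=[2 79 _], head=0, tail=2, size=2
read(): buf=[_ 79 _], head=1, tail=2, size=1
write(2): buf=[_ 79 2], head=1, tail=0, size=2
write(6): buf=[6 79 2], head=1, tail=1, size=3
read(): buf=[6 _ 2], head=2, tail=1, size=2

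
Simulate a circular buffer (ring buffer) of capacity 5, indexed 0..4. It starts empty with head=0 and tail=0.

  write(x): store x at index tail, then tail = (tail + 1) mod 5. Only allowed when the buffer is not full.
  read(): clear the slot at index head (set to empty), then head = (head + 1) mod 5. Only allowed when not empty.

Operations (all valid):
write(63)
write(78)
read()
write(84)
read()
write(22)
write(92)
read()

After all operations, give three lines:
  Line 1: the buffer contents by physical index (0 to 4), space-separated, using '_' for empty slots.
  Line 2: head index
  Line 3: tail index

write(63): buf=[63 _ _ _ _], head=0, tail=1, size=1
write(78): buf=[63 78 _ _ _], head=0, tail=2, size=2
read(): buf=[_ 78 _ _ _], head=1, tail=2, size=1
write(84): buf=[_ 78 84 _ _], head=1, tail=3, size=2
read(): buf=[_ _ 84 _ _], head=2, tail=3, size=1
write(22): buf=[_ _ 84 22 _], head=2, tail=4, size=2
write(92): buf=[_ _ 84 22 92], head=2, tail=0, size=3
read(): buf=[_ _ _ 22 92], head=3, tail=0, size=2

Answer: _ _ _ 22 92
3
0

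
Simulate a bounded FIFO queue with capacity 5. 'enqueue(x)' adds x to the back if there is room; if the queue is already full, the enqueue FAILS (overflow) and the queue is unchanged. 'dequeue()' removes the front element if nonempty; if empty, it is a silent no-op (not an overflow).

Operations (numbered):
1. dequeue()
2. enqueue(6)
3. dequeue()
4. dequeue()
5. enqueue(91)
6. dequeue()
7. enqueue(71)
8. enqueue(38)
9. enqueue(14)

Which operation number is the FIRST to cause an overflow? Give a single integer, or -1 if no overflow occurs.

1. dequeue(): empty, no-op, size=0
2. enqueue(6): size=1
3. dequeue(): size=0
4. dequeue(): empty, no-op, size=0
5. enqueue(91): size=1
6. dequeue(): size=0
7. enqueue(71): size=1
8. enqueue(38): size=2
9. enqueue(14): size=3

Answer: -1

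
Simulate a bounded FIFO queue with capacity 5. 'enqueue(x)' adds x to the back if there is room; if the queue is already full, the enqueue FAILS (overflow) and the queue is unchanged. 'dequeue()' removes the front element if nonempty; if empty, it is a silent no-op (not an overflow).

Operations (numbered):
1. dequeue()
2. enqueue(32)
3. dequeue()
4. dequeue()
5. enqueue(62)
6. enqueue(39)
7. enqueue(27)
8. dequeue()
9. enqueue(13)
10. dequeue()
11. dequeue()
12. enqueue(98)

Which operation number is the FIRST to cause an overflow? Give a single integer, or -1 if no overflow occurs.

Answer: -1

Derivation:
1. dequeue(): empty, no-op, size=0
2. enqueue(32): size=1
3. dequeue(): size=0
4. dequeue(): empty, no-op, size=0
5. enqueue(62): size=1
6. enqueue(39): size=2
7. enqueue(27): size=3
8. dequeue(): size=2
9. enqueue(13): size=3
10. dequeue(): size=2
11. dequeue(): size=1
12. enqueue(98): size=2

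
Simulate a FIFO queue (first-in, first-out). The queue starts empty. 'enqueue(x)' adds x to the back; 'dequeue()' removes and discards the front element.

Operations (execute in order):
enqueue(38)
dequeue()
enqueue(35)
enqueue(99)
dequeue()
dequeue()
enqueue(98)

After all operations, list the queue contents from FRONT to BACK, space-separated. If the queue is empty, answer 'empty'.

enqueue(38): [38]
dequeue(): []
enqueue(35): [35]
enqueue(99): [35, 99]
dequeue(): [99]
dequeue(): []
enqueue(98): [98]

Answer: 98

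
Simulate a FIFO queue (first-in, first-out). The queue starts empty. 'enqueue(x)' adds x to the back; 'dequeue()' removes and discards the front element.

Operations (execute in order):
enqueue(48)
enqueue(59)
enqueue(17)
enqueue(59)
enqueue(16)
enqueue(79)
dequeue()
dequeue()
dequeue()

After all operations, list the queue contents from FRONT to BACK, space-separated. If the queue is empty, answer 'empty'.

Answer: 59 16 79

Derivation:
enqueue(48): [48]
enqueue(59): [48, 59]
enqueue(17): [48, 59, 17]
enqueue(59): [48, 59, 17, 59]
enqueue(16): [48, 59, 17, 59, 16]
enqueue(79): [48, 59, 17, 59, 16, 79]
dequeue(): [59, 17, 59, 16, 79]
dequeue(): [17, 59, 16, 79]
dequeue(): [59, 16, 79]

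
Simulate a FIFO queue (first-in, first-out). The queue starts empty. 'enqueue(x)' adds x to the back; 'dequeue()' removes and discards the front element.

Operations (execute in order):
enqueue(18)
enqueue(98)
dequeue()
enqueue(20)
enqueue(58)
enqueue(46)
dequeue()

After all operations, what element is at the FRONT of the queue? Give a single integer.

Answer: 20

Derivation:
enqueue(18): queue = [18]
enqueue(98): queue = [18, 98]
dequeue(): queue = [98]
enqueue(20): queue = [98, 20]
enqueue(58): queue = [98, 20, 58]
enqueue(46): queue = [98, 20, 58, 46]
dequeue(): queue = [20, 58, 46]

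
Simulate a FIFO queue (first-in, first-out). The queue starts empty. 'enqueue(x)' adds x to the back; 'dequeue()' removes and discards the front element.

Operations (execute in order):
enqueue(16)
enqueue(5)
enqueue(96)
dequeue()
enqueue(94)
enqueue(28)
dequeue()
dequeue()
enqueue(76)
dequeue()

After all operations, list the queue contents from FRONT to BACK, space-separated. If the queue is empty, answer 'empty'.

Answer: 28 76

Derivation:
enqueue(16): [16]
enqueue(5): [16, 5]
enqueue(96): [16, 5, 96]
dequeue(): [5, 96]
enqueue(94): [5, 96, 94]
enqueue(28): [5, 96, 94, 28]
dequeue(): [96, 94, 28]
dequeue(): [94, 28]
enqueue(76): [94, 28, 76]
dequeue(): [28, 76]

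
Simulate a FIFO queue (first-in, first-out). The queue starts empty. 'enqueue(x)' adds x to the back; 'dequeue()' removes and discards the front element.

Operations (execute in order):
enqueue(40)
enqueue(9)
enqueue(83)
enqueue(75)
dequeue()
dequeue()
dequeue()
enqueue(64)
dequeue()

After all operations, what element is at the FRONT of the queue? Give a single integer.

enqueue(40): queue = [40]
enqueue(9): queue = [40, 9]
enqueue(83): queue = [40, 9, 83]
enqueue(75): queue = [40, 9, 83, 75]
dequeue(): queue = [9, 83, 75]
dequeue(): queue = [83, 75]
dequeue(): queue = [75]
enqueue(64): queue = [75, 64]
dequeue(): queue = [64]

Answer: 64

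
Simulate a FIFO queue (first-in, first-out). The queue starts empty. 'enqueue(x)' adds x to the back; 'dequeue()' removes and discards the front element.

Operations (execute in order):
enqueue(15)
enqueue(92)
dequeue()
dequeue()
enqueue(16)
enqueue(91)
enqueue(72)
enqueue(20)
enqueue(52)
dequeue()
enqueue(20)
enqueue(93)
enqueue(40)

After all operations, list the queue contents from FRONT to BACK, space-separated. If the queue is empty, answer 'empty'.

enqueue(15): [15]
enqueue(92): [15, 92]
dequeue(): [92]
dequeue(): []
enqueue(16): [16]
enqueue(91): [16, 91]
enqueue(72): [16, 91, 72]
enqueue(20): [16, 91, 72, 20]
enqueue(52): [16, 91, 72, 20, 52]
dequeue(): [91, 72, 20, 52]
enqueue(20): [91, 72, 20, 52, 20]
enqueue(93): [91, 72, 20, 52, 20, 93]
enqueue(40): [91, 72, 20, 52, 20, 93, 40]

Answer: 91 72 20 52 20 93 40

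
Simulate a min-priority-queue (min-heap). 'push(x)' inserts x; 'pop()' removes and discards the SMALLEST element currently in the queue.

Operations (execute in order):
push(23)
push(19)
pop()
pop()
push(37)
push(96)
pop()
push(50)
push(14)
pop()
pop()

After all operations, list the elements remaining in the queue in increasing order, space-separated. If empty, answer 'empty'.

Answer: 96

Derivation:
push(23): heap contents = [23]
push(19): heap contents = [19, 23]
pop() → 19: heap contents = [23]
pop() → 23: heap contents = []
push(37): heap contents = [37]
push(96): heap contents = [37, 96]
pop() → 37: heap contents = [96]
push(50): heap contents = [50, 96]
push(14): heap contents = [14, 50, 96]
pop() → 14: heap contents = [50, 96]
pop() → 50: heap contents = [96]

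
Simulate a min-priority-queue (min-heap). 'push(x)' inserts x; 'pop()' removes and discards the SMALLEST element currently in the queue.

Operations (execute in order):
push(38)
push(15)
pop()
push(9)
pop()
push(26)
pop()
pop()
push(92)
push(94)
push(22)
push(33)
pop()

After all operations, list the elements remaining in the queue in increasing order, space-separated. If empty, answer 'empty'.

Answer: 33 92 94

Derivation:
push(38): heap contents = [38]
push(15): heap contents = [15, 38]
pop() → 15: heap contents = [38]
push(9): heap contents = [9, 38]
pop() → 9: heap contents = [38]
push(26): heap contents = [26, 38]
pop() → 26: heap contents = [38]
pop() → 38: heap contents = []
push(92): heap contents = [92]
push(94): heap contents = [92, 94]
push(22): heap contents = [22, 92, 94]
push(33): heap contents = [22, 33, 92, 94]
pop() → 22: heap contents = [33, 92, 94]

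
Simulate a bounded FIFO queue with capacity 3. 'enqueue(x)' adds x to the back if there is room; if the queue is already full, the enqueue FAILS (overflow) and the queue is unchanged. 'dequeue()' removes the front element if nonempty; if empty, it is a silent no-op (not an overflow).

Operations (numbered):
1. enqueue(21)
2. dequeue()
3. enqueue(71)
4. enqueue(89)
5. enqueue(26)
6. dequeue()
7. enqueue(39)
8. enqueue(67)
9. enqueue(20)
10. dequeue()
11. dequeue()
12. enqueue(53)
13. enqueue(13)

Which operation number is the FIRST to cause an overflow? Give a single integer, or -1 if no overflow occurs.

1. enqueue(21): size=1
2. dequeue(): size=0
3. enqueue(71): size=1
4. enqueue(89): size=2
5. enqueue(26): size=3
6. dequeue(): size=2
7. enqueue(39): size=3
8. enqueue(67): size=3=cap → OVERFLOW (fail)
9. enqueue(20): size=3=cap → OVERFLOW (fail)
10. dequeue(): size=2
11. dequeue(): size=1
12. enqueue(53): size=2
13. enqueue(13): size=3

Answer: 8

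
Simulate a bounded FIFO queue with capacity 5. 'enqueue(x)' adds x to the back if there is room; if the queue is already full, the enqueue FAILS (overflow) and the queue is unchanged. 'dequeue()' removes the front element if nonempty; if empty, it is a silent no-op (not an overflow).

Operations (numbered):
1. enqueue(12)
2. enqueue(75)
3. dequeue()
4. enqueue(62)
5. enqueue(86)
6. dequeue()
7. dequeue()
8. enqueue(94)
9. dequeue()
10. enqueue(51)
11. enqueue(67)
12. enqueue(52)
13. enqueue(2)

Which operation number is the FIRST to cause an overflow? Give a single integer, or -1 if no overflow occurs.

Answer: -1

Derivation:
1. enqueue(12): size=1
2. enqueue(75): size=2
3. dequeue(): size=1
4. enqueue(62): size=2
5. enqueue(86): size=3
6. dequeue(): size=2
7. dequeue(): size=1
8. enqueue(94): size=2
9. dequeue(): size=1
10. enqueue(51): size=2
11. enqueue(67): size=3
12. enqueue(52): size=4
13. enqueue(2): size=5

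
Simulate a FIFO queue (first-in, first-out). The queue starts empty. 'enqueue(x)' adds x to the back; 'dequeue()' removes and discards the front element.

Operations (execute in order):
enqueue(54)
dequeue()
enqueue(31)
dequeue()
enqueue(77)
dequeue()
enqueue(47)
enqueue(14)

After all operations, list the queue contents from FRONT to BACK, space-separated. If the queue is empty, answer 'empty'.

enqueue(54): [54]
dequeue(): []
enqueue(31): [31]
dequeue(): []
enqueue(77): [77]
dequeue(): []
enqueue(47): [47]
enqueue(14): [47, 14]

Answer: 47 14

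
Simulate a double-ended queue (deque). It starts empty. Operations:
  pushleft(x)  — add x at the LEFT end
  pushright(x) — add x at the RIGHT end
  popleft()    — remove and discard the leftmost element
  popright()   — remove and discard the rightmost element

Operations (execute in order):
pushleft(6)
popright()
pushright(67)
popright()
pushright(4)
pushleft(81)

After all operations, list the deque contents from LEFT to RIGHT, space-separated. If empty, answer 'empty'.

pushleft(6): [6]
popright(): []
pushright(67): [67]
popright(): []
pushright(4): [4]
pushleft(81): [81, 4]

Answer: 81 4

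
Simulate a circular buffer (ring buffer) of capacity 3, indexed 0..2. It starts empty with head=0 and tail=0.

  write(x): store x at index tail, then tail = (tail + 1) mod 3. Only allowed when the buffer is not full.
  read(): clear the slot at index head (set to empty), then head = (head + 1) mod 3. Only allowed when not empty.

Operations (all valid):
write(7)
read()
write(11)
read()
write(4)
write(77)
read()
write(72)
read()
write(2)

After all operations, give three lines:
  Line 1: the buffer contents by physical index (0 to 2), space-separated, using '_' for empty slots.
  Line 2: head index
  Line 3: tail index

Answer: _ 72 2
1
0

Derivation:
write(7): buf=[7 _ _], head=0, tail=1, size=1
read(): buf=[_ _ _], head=1, tail=1, size=0
write(11): buf=[_ 11 _], head=1, tail=2, size=1
read(): buf=[_ _ _], head=2, tail=2, size=0
write(4): buf=[_ _ 4], head=2, tail=0, size=1
write(77): buf=[77 _ 4], head=2, tail=1, size=2
read(): buf=[77 _ _], head=0, tail=1, size=1
write(72): buf=[77 72 _], head=0, tail=2, size=2
read(): buf=[_ 72 _], head=1, tail=2, size=1
write(2): buf=[_ 72 2], head=1, tail=0, size=2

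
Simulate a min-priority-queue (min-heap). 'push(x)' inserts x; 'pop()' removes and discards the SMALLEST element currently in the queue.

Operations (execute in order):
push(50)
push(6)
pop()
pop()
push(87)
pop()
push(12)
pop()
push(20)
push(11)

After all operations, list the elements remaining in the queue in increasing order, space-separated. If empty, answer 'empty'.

Answer: 11 20

Derivation:
push(50): heap contents = [50]
push(6): heap contents = [6, 50]
pop() → 6: heap contents = [50]
pop() → 50: heap contents = []
push(87): heap contents = [87]
pop() → 87: heap contents = []
push(12): heap contents = [12]
pop() → 12: heap contents = []
push(20): heap contents = [20]
push(11): heap contents = [11, 20]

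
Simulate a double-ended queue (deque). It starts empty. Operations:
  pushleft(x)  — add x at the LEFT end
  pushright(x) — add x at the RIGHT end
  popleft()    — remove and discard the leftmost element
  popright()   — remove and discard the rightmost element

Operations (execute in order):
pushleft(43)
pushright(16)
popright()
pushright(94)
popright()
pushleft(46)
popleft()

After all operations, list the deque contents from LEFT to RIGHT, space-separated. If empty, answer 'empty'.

Answer: 43

Derivation:
pushleft(43): [43]
pushright(16): [43, 16]
popright(): [43]
pushright(94): [43, 94]
popright(): [43]
pushleft(46): [46, 43]
popleft(): [43]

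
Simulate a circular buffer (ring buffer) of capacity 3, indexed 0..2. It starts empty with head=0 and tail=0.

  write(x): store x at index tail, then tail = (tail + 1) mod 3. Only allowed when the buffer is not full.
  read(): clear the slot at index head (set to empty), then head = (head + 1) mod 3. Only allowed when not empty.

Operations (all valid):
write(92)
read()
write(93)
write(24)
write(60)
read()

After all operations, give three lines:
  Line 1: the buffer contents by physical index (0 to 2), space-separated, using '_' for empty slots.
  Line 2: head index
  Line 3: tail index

write(92): buf=[92 _ _], head=0, tail=1, size=1
read(): buf=[_ _ _], head=1, tail=1, size=0
write(93): buf=[_ 93 _], head=1, tail=2, size=1
write(24): buf=[_ 93 24], head=1, tail=0, size=2
write(60): buf=[60 93 24], head=1, tail=1, size=3
read(): buf=[60 _ 24], head=2, tail=1, size=2

Answer: 60 _ 24
2
1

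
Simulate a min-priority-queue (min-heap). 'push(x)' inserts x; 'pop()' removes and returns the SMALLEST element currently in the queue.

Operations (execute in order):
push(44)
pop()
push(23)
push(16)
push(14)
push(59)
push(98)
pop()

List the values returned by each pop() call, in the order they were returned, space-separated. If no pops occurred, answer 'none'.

push(44): heap contents = [44]
pop() → 44: heap contents = []
push(23): heap contents = [23]
push(16): heap contents = [16, 23]
push(14): heap contents = [14, 16, 23]
push(59): heap contents = [14, 16, 23, 59]
push(98): heap contents = [14, 16, 23, 59, 98]
pop() → 14: heap contents = [16, 23, 59, 98]

Answer: 44 14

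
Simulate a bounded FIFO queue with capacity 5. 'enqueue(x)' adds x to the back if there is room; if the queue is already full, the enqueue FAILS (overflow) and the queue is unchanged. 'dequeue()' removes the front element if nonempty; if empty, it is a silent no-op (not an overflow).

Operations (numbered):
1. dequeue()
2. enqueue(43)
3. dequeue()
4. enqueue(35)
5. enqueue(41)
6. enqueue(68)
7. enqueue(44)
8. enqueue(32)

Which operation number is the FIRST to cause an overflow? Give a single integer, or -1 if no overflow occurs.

1. dequeue(): empty, no-op, size=0
2. enqueue(43): size=1
3. dequeue(): size=0
4. enqueue(35): size=1
5. enqueue(41): size=2
6. enqueue(68): size=3
7. enqueue(44): size=4
8. enqueue(32): size=5

Answer: -1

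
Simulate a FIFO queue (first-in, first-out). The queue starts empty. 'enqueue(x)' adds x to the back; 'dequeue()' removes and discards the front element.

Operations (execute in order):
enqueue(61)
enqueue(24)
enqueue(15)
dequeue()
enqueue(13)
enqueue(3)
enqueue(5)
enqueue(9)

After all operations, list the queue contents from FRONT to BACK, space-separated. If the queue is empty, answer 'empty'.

enqueue(61): [61]
enqueue(24): [61, 24]
enqueue(15): [61, 24, 15]
dequeue(): [24, 15]
enqueue(13): [24, 15, 13]
enqueue(3): [24, 15, 13, 3]
enqueue(5): [24, 15, 13, 3, 5]
enqueue(9): [24, 15, 13, 3, 5, 9]

Answer: 24 15 13 3 5 9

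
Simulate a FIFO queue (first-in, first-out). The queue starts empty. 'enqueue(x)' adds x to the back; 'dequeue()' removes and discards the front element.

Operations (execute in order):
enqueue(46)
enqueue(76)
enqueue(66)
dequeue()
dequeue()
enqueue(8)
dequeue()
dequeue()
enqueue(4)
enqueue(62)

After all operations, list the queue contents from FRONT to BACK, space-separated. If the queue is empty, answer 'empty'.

Answer: 4 62

Derivation:
enqueue(46): [46]
enqueue(76): [46, 76]
enqueue(66): [46, 76, 66]
dequeue(): [76, 66]
dequeue(): [66]
enqueue(8): [66, 8]
dequeue(): [8]
dequeue(): []
enqueue(4): [4]
enqueue(62): [4, 62]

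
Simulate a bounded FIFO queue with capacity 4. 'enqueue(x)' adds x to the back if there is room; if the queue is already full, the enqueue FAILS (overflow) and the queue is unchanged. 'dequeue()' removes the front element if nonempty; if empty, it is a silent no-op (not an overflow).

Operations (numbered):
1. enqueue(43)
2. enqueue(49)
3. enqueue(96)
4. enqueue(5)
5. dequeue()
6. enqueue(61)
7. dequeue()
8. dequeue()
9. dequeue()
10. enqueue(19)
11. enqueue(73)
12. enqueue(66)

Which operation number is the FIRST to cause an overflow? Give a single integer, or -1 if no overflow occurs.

Answer: -1

Derivation:
1. enqueue(43): size=1
2. enqueue(49): size=2
3. enqueue(96): size=3
4. enqueue(5): size=4
5. dequeue(): size=3
6. enqueue(61): size=4
7. dequeue(): size=3
8. dequeue(): size=2
9. dequeue(): size=1
10. enqueue(19): size=2
11. enqueue(73): size=3
12. enqueue(66): size=4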